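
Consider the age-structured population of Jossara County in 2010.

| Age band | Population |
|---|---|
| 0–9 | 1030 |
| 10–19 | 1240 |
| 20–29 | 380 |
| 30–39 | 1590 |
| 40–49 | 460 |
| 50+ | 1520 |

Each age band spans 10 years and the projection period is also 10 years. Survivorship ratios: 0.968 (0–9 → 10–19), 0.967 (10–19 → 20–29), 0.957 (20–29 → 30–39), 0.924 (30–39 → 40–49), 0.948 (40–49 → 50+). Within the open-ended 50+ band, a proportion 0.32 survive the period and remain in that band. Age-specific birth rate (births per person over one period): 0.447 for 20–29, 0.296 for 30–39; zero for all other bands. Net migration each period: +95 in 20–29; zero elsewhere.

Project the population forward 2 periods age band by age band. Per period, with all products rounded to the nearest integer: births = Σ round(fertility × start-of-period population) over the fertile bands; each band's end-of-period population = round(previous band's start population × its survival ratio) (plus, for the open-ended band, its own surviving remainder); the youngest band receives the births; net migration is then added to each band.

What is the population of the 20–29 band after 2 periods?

After projecting period 1:
Births: 380 * 0.447 = 170  |  1590 * 0.296 = 471 → 641
10–19: 1030 * 0.968 = 997
20–29: 1240 * 0.967 = 1199
30–39: 380 * 0.957 = 364
40–49: 1590 * 0.924 = 1469
50+: 460 * 0.948 + 1520 * 0.32 = 436 + 486 = 922
Net migration: 20–29 + 95 → 1294
Population now: 0–9=641, 10–19=997, 20–29=1294, 30–39=364, 40–49=1469, 50+=922
After projecting period 2:
Births: 1294 * 0.447 = 578  |  364 * 0.296 = 108 → 686
10–19: 641 * 0.968 = 620
20–29: 997 * 0.967 = 964
30–39: 1294 * 0.957 = 1238
40–49: 364 * 0.924 = 336
50+: 1469 * 0.948 + 922 * 0.32 = 1393 + 295 = 1688
Net migration: 20–29 + 95 → 1059
Population now: 0–9=686, 10–19=620, 20–29=1059, 30–39=1238, 40–49=336, 50+=1688

1059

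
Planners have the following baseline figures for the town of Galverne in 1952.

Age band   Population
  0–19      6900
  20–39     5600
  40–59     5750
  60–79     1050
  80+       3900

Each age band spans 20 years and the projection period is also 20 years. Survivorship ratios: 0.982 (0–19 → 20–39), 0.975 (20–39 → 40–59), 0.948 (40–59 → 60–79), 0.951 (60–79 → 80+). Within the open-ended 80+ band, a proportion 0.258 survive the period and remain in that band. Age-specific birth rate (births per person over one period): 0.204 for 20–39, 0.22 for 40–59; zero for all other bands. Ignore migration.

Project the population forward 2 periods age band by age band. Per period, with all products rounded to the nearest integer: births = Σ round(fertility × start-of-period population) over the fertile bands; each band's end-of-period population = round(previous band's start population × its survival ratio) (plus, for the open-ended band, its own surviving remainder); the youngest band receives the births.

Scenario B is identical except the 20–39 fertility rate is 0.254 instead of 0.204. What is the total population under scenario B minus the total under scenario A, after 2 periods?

614

Call the bands 1 to 5, youngest first.
After projecting period 1:
Births: 5600 * 0.204 = 1142, 5750 * 0.22 = 1265 → 2407
Band 2: 6900 * 0.982 = 6776
Band 3: 5600 * 0.975 = 5460
Band 4: 5750 * 0.948 = 5451
Band 5: 1050 * 0.951 + 3900 * 0.258 = 999 + 1006 = 2005
→ [2407, 6776, 5460, 5451, 2005]
After projecting period 2:
Births: 6776 * 0.204 = 1382, 5460 * 0.22 = 1201 → 2583
Band 2: 2407 * 0.982 = 2364
Band 3: 6776 * 0.975 = 6607
Band 4: 5460 * 0.948 = 5176
Band 5: 5451 * 0.951 + 2005 * 0.258 = 5184 + 517 = 5701
→ [2583, 2364, 6607, 5176, 5701]
Scenario A total after 2 periods: 22431
Scenario B projection —
After projecting period 1:
Births: 5600 * 0.254 = 1422, 5750 * 0.22 = 1265 → 2687
Band 2: 6900 * 0.982 = 6776
Band 3: 5600 * 0.975 = 5460
Band 4: 5750 * 0.948 = 5451
Band 5: 1050 * 0.951 + 3900 * 0.258 = 999 + 1006 = 2005
→ [2687, 6776, 5460, 5451, 2005]
After projecting period 2:
Births: 6776 * 0.254 = 1721, 5460 * 0.22 = 1201 → 2922
Band 2: 2687 * 0.982 = 2639
Band 3: 6776 * 0.975 = 6607
Band 4: 5460 * 0.948 = 5176
Band 5: 5451 * 0.951 + 2005 * 0.258 = 5184 + 517 = 5701
→ [2922, 2639, 6607, 5176, 5701]
Scenario B total after 2 periods: 23045
Difference B − A = 23045 − 22431 = 614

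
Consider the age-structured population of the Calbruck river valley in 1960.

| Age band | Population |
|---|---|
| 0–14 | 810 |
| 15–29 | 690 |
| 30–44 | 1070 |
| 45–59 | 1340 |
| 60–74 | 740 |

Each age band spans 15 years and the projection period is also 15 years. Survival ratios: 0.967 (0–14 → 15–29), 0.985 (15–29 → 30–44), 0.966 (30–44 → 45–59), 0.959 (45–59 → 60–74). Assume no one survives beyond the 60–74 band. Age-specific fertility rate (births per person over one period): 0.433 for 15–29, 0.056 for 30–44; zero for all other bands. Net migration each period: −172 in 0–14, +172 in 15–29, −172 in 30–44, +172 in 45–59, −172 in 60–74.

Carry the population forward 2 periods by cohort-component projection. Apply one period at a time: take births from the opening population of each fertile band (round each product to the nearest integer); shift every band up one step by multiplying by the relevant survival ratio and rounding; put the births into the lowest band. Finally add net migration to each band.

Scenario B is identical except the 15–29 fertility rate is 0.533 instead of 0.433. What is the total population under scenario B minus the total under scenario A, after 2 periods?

162

Period 1.
Births: 690 × 0.433 = 299  |  1070 × 0.056 = 60 → total 359
15–29: 810 × 0.967 = 783
30–44: 690 × 0.985 = 680
45–59: 1070 × 0.966 = 1034
60–74: 1340 × 0.959 = 1285
Net migration: 0–14 − 172 → 187; 15–29 + 172 → 955; 30–44 − 172 → 508; 45–59 + 172 → 1206; 60–74 − 172 → 1113
End of period: [187, 955, 508, 1206, 1113]
Period 2.
Births: 955 × 0.433 = 414  |  508 × 0.056 = 28 → total 442
15–29: 187 × 0.967 = 181
30–44: 955 × 0.985 = 941
45–59: 508 × 0.966 = 491
60–74: 1206 × 0.959 = 1157
Net migration: 0–14 − 172 → 270; 15–29 + 172 → 353; 30–44 − 172 → 769; 45–59 + 172 → 663; 60–74 − 172 → 985
End of period: [270, 353, 769, 663, 985]
Scenario A total after 2 periods: 3040
Scenario B projection —
Period 1.
Births: 690 × 0.533 = 368  |  1070 × 0.056 = 60 → total 428
15–29: 810 × 0.967 = 783
30–44: 690 × 0.985 = 680
45–59: 1070 × 0.966 = 1034
60–74: 1340 × 0.959 = 1285
Net migration: 0–14 − 172 → 256; 15–29 + 172 → 955; 30–44 − 172 → 508; 45–59 + 172 → 1206; 60–74 − 172 → 1113
End of period: [256, 955, 508, 1206, 1113]
Period 2.
Births: 955 × 0.533 = 509  |  508 × 0.056 = 28 → total 537
15–29: 256 × 0.967 = 248
30–44: 955 × 0.985 = 941
45–59: 508 × 0.966 = 491
60–74: 1206 × 0.959 = 1157
Net migration: 0–14 − 172 → 365; 15–29 + 172 → 420; 30–44 − 172 → 769; 45–59 + 172 → 663; 60–74 − 172 → 985
End of period: [365, 420, 769, 663, 985]
Scenario B total after 2 periods: 3202
Difference B − A = 3202 − 3040 = 162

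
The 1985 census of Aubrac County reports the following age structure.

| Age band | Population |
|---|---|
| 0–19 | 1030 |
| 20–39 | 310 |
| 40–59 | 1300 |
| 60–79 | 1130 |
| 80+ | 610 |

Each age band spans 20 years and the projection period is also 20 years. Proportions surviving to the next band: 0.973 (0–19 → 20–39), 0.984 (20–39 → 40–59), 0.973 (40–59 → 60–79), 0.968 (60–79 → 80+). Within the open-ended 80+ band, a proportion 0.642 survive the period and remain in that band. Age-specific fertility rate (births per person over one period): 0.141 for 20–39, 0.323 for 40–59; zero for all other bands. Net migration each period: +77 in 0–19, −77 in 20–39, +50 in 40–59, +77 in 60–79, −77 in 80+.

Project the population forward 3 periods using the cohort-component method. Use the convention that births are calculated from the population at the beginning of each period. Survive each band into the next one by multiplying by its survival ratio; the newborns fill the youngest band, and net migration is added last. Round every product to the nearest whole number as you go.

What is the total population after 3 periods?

Numbering the bands 1..5 from youngest to oldest:
Period 1:
Births: 310 × 0.141 = 44  |  1300 × 0.323 = 420 → total 464
Band 2: 1030 × 0.973 = 1002
Band 3: 310 × 0.984 = 305
Band 4: 1300 × 0.973 = 1265
Band 5: 1130 × 0.968 + 610 × 0.642 = 1094 + 392 = 1486
Net migration: Band 1 + 77 → 541; Band 2 − 77 → 925; Band 3 + 50 → 355; Band 4 + 77 → 1342; Band 5 − 77 → 1409
Giving 541 / 925 / 355 / 1342 / 1409.
Period 2:
Births: 925 × 0.141 = 130  |  355 × 0.323 = 115 → total 245
Band 2: 541 × 0.973 = 526
Band 3: 925 × 0.984 = 910
Band 4: 355 × 0.973 = 345
Band 5: 1342 × 0.968 + 1409 × 0.642 = 1299 + 905 = 2204
Net migration: Band 1 + 77 → 322; Band 2 − 77 → 449; Band 3 + 50 → 960; Band 4 + 77 → 422; Band 5 − 77 → 2127
Giving 322 / 449 / 960 / 422 / 2127.
Period 3:
Births: 449 × 0.141 = 63  |  960 × 0.323 = 310 → total 373
Band 2: 322 × 0.973 = 313
Band 3: 449 × 0.984 = 442
Band 4: 960 × 0.973 = 934
Band 5: 422 × 0.968 + 2127 × 0.642 = 408 + 1366 = 1774
Net migration: Band 1 + 77 → 450; Band 2 − 77 → 236; Band 3 + 50 → 492; Band 4 + 77 → 1011; Band 5 − 77 → 1697
Giving 450 / 236 / 492 / 1011 / 1697.
Total after period 3: 450 + 236 + 492 + 1011 + 1697 = 3886

3886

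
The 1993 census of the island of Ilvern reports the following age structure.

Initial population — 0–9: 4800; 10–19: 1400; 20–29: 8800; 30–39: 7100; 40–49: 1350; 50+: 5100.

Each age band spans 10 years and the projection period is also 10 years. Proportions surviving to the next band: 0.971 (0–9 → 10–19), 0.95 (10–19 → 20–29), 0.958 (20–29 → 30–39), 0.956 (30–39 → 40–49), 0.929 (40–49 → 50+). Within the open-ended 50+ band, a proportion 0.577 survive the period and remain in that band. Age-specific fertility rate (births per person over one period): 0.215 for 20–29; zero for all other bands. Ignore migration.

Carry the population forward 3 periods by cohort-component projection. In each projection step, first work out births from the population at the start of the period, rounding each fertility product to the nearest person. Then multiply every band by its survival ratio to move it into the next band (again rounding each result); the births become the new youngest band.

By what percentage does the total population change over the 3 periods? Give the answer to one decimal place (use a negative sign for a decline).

Let group 1 be 0–9 through group 6 = 50+.
[period 1]
Births: 8800 * 0.215 = 1892
Group 2: 4800 * 0.971 = 4661
Group 3: 1400 * 0.95 = 1330
Group 4: 8800 * 0.958 = 8430
Group 5: 7100 * 0.956 = 6788
Group 6: 1350 * 0.929 + 5100 * 0.577 = 1254 + 2943 = 4197
Giving 1892 / 4661 / 1330 / 8430 / 6788 / 4197.
[period 2]
Births: 1330 * 0.215 = 286
Group 2: 1892 * 0.971 = 1837
Group 3: 4661 * 0.95 = 4428
Group 4: 1330 * 0.958 = 1274
Group 5: 8430 * 0.956 = 8059
Group 6: 6788 * 0.929 + 4197 * 0.577 = 6306 + 2422 = 8728
Giving 286 / 1837 / 4428 / 1274 / 8059 / 8728.
[period 3]
Births: 4428 * 0.215 = 952
Group 2: 286 * 0.971 = 278
Group 3: 1837 * 0.95 = 1745
Group 4: 4428 * 0.958 = 4242
Group 5: 1274 * 0.956 = 1218
Group 6: 8059 * 0.929 + 8728 * 0.577 = 7487 + 5036 = 12523
Giving 952 / 278 / 1745 / 4242 / 1218 / 12523.
Total: 28550 → 20958; change = -7592; percentage change = -26.6%

-26.6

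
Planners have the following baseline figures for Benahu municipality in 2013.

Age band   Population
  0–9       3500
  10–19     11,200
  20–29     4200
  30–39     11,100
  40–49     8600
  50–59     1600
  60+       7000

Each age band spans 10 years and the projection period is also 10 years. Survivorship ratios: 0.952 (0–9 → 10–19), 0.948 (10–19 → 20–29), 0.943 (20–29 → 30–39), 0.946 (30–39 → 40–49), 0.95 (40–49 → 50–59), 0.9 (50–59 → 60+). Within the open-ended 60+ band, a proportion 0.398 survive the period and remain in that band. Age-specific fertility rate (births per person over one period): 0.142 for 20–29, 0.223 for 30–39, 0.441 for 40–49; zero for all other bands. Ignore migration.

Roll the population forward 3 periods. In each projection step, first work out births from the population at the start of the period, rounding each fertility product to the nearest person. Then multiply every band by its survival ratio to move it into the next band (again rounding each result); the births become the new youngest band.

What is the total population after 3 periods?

Call the bands 1 to 7, youngest first.
Period 1.
Births: 4200 * 0.142 = 596  |  11100 * 0.223 = 2475  |  8600 * 0.441 = 3793 → total 6864
Band 2: 3500 * 0.952 = 3332
Band 3: 11200 * 0.948 = 10618
Band 4: 4200 * 0.943 = 3961
Band 5: 11100 * 0.946 = 10501
Band 6: 8600 * 0.95 = 8170
Band 7: 1600 * 0.9 + 7000 * 0.398 = 1440 + 2786 = 4226
→ [6864, 3332, 10618, 3961, 10501, 8170, 4226]
Period 2.
Births: 10618 * 0.142 = 1508  |  3961 * 0.223 = 883  |  10501 * 0.441 = 4631 → total 7022
Band 2: 6864 * 0.952 = 6535
Band 3: 3332 * 0.948 = 3159
Band 4: 10618 * 0.943 = 10013
Band 5: 3961 * 0.946 = 3747
Band 6: 10501 * 0.95 = 9976
Band 7: 8170 * 0.9 + 4226 * 0.398 = 7353 + 1682 = 9035
→ [7022, 6535, 3159, 10013, 3747, 9976, 9035]
Period 3.
Births: 3159 * 0.142 = 449  |  10013 * 0.223 = 2233  |  3747 * 0.441 = 1652 → total 4334
Band 2: 7022 * 0.952 = 6685
Band 3: 6535 * 0.948 = 6195
Band 4: 3159 * 0.943 = 2979
Band 5: 10013 * 0.946 = 9472
Band 6: 3747 * 0.95 = 3560
Band 7: 9976 * 0.9 + 9035 * 0.398 = 8978 + 3596 = 12574
→ [4334, 6685, 6195, 2979, 9472, 3560, 12574]
Total after period 3: 4334 + 6685 + 6195 + 2979 + 9472 + 3560 + 12574 = 45799

45799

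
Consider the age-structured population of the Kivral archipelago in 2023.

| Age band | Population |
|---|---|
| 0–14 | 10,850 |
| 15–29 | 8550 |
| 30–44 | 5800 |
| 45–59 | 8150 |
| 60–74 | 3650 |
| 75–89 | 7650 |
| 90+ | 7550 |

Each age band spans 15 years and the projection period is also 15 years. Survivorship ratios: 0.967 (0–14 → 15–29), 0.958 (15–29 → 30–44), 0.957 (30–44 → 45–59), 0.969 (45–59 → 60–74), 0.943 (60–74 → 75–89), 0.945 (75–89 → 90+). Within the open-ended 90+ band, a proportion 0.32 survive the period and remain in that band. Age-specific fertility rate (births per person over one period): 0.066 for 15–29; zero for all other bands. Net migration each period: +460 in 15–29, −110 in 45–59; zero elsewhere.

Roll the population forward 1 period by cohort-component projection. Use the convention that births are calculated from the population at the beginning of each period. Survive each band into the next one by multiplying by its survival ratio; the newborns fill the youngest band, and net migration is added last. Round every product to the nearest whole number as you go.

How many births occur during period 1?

Period 1:
Births: 8550 × 0.066 = 564
15–29: 10850 × 0.967 = 10492
30–44: 8550 × 0.958 = 8191
45–59: 5800 × 0.957 = 5551
60–74: 8150 × 0.969 = 7897
75–89: 3650 × 0.943 = 3442
90+: 7650 × 0.945 + 7550 × 0.32 = 7229 + 2416 = 9645
Net migration: 15–29 + 460 → 10952; 45–59 − 110 → 5441
End of period: [564, 10952, 8191, 5441, 7897, 3442, 9645]

564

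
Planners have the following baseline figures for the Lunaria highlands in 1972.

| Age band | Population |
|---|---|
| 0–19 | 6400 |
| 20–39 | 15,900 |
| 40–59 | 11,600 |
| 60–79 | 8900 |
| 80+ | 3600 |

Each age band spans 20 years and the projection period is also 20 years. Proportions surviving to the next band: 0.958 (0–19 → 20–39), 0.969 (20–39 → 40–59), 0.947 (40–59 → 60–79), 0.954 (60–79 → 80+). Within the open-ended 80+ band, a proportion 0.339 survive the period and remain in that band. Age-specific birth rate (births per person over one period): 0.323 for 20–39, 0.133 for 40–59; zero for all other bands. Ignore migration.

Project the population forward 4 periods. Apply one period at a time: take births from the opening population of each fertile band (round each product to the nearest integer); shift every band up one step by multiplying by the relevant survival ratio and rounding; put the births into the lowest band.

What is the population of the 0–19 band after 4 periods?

Let band 1 be 0–19 through band 5 = 80+.
— Period 1 —
Births: 15900 × 0.323 = 5136 ; 11600 × 0.133 = 1543 — total 6679
Band 2: 6400 × 0.958 = 6131
Band 3: 15900 × 0.969 = 15407
Band 4: 11600 × 0.947 = 10985
Band 5: 8900 × 0.954 + 3600 × 0.339 = 8491 + 1220 = 9711
Giving 6679 / 6131 / 15407 / 10985 / 9711.
— Period 2 —
Births: 6131 × 0.323 = 1980 ; 15407 × 0.133 = 2049 — total 4029
Band 2: 6679 × 0.958 = 6398
Band 3: 6131 × 0.969 = 5941
Band 4: 15407 × 0.947 = 14590
Band 5: 10985 × 0.954 + 9711 × 0.339 = 10480 + 3292 = 13772
Giving 4029 / 6398 / 5941 / 14590 / 13772.
— Period 3 —
Births: 6398 × 0.323 = 2067 ; 5941 × 0.133 = 790 — total 2857
Band 2: 4029 × 0.958 = 3860
Band 3: 6398 × 0.969 = 6200
Band 4: 5941 × 0.947 = 5626
Band 5: 14590 × 0.954 + 13772 × 0.339 = 13919 + 4669 = 18588
Giving 2857 / 3860 / 6200 / 5626 / 18588.
— Period 4 —
Births: 3860 × 0.323 = 1247 ; 6200 × 0.133 = 825 — total 2072
Band 2: 2857 × 0.958 = 2737
Band 3: 3860 × 0.969 = 3740
Band 4: 6200 × 0.947 = 5871
Band 5: 5626 × 0.954 + 18588 × 0.339 = 5367 + 6301 = 11668
Giving 2072 / 2737 / 3740 / 5871 / 11668.

2072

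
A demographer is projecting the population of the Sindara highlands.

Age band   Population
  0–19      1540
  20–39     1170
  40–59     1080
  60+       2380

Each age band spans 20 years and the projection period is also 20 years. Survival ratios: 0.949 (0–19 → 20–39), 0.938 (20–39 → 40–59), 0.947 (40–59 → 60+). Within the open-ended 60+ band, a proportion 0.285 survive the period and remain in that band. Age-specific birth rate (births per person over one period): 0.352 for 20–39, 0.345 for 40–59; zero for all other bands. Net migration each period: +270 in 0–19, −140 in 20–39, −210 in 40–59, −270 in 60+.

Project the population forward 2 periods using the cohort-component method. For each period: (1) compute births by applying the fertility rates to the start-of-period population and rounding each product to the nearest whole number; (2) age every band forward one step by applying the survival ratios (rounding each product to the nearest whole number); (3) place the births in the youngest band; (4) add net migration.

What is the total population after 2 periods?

3909

Numbering the groups 1..4 from youngest to oldest:
— Period 1 —
Births: 1170 × 0.352 = 412  |  1080 × 0.345 = 373 ⇒ total 785
Group 2: 1540 × 0.949 = 1461
Group 3: 1170 × 0.938 = 1097
Group 4: 1080 × 0.947 + 2380 × 0.285 = 1023 + 678 = 1701
Net migration: Group 1 + 270 → 1055; Group 2 − 140 → 1321; Group 3 − 210 → 887; Group 4 − 270 → 1431
End of period: [1055, 1321, 887, 1431]
— Period 2 —
Births: 1321 × 0.352 = 465  |  887 × 0.345 = 306 ⇒ total 771
Group 2: 1055 × 0.949 = 1001
Group 3: 1321 × 0.938 = 1239
Group 4: 887 × 0.947 + 1431 × 0.285 = 840 + 408 = 1248
Net migration: Group 1 + 270 → 1041; Group 2 − 140 → 861; Group 3 − 210 → 1029; Group 4 − 270 → 978
End of period: [1041, 861, 1029, 978]
Total after period 2: 1041 + 861 + 1029 + 978 = 3909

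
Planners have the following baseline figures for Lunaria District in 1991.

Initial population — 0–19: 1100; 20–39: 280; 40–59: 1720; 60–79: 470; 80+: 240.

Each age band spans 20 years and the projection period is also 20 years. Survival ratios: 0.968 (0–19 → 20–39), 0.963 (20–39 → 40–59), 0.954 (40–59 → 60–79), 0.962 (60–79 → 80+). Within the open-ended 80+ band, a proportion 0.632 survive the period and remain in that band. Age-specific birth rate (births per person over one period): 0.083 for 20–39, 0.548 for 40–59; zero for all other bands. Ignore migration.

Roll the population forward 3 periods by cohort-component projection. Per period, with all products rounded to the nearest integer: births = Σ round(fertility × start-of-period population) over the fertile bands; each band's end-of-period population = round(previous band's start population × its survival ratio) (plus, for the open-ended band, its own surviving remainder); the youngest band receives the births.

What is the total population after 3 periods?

4234

Period 1:
Births: 280 × 0.083 = 23 ; 1720 × 0.548 = 943 → 966
20–39: 1100 × 0.968 = 1065
40–59: 280 × 0.963 = 270
60–79: 1720 × 0.954 = 1641
80+: 470 × 0.962 + 240 × 0.632 = 452 + 152 = 604
Population now: 0–19=966, 20–39=1065, 40–59=270, 60–79=1641, 80+=604
Period 2:
Births: 1065 × 0.083 = 88 ; 270 × 0.548 = 148 → 236
20–39: 966 × 0.968 = 935
40–59: 1065 × 0.963 = 1026
60–79: 270 × 0.954 = 258
80+: 1641 × 0.962 + 604 × 0.632 = 1579 + 382 = 1961
Population now: 0–19=236, 20–39=935, 40–59=1026, 60–79=258, 80+=1961
Period 3:
Births: 935 × 0.083 = 78 ; 1026 × 0.548 = 562 → 640
20–39: 236 × 0.968 = 228
40–59: 935 × 0.963 = 900
60–79: 1026 × 0.954 = 979
80+: 258 × 0.962 + 1961 × 0.632 = 248 + 1239 = 1487
Population now: 0–19=640, 20–39=228, 40–59=900, 60–79=979, 80+=1487
Total after period 3: 640 + 228 + 900 + 979 + 1487 = 4234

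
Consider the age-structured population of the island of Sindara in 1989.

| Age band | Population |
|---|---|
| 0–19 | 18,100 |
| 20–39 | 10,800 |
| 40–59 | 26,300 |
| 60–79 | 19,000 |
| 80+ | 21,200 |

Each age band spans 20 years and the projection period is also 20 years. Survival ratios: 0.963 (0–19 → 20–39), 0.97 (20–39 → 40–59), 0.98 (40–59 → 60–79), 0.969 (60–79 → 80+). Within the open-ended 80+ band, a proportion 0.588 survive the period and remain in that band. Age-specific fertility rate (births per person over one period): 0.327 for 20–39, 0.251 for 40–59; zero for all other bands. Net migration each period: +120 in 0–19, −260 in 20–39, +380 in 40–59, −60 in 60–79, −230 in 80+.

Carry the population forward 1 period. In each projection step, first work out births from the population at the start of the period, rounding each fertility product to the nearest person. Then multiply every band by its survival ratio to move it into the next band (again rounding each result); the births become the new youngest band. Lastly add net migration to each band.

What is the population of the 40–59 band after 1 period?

(Groups numbered youngest = 1 to oldest = 5.)
[period 1]
Births: 10800 × 0.327 = 3532 ; 26300 × 0.251 = 6601 — total 10133
Group 2: 18100 × 0.963 = 17430
Group 3: 10800 × 0.97 = 10476
Group 4: 26300 × 0.98 = 25774
Group 5: 19000 × 0.969 + 21200 × 0.588 = 18411 + 12466 = 30877
Net migration: Group 1 + 120 → 10253; Group 2 − 260 → 17170; Group 3 + 380 → 10856; Group 4 − 60 → 25714; Group 5 − 230 → 30647
Giving 10253 / 17170 / 10856 / 25714 / 30647.

10856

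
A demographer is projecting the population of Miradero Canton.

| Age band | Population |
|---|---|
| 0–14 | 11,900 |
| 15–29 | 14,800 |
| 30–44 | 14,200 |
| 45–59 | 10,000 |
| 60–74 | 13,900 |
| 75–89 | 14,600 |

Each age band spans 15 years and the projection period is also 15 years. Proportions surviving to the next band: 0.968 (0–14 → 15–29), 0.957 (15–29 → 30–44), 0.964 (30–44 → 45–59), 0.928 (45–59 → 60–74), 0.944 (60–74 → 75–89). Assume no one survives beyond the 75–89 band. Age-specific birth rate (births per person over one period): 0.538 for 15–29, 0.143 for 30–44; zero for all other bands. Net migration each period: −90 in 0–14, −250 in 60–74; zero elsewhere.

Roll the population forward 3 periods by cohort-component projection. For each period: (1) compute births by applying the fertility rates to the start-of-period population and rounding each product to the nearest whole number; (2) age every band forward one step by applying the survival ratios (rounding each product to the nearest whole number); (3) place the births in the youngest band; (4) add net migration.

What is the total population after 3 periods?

Period 1:
Births: 14800 * 0.538 = 7962 ; 14200 * 0.143 = 2031 — total 9993
15–29: 11900 * 0.968 = 11519
30–44: 14800 * 0.957 = 14164
45–59: 14200 * 0.964 = 13689
60–74: 10000 * 0.928 = 9280
75–89: 13900 * 0.944 = 13122
Net migration: 0–14 − 90 → 9903; 60–74 − 250 → 9030
End of period: [9903, 11519, 14164, 13689, 9030, 13122]
Period 2:
Births: 11519 * 0.538 = 6197 ; 14164 * 0.143 = 2025 — total 8222
15–29: 9903 * 0.968 = 9586
30–44: 11519 * 0.957 = 11024
45–59: 14164 * 0.964 = 13654
60–74: 13689 * 0.928 = 12703
75–89: 9030 * 0.944 = 8524
Net migration: 0–14 − 90 → 8132; 60–74 − 250 → 12453
End of period: [8132, 9586, 11024, 13654, 12453, 8524]
Period 3:
Births: 9586 * 0.538 = 5157 ; 11024 * 0.143 = 1576 — total 6733
15–29: 8132 * 0.968 = 7872
30–44: 9586 * 0.957 = 9174
45–59: 11024 * 0.964 = 10627
60–74: 13654 * 0.928 = 12671
75–89: 12453 * 0.944 = 11756
Net migration: 0–14 − 90 → 6643; 60–74 − 250 → 12421
End of period: [6643, 7872, 9174, 10627, 12421, 11756]
Total after period 3: 6643 + 7872 + 9174 + 10627 + 12421 + 11756 = 58493

58493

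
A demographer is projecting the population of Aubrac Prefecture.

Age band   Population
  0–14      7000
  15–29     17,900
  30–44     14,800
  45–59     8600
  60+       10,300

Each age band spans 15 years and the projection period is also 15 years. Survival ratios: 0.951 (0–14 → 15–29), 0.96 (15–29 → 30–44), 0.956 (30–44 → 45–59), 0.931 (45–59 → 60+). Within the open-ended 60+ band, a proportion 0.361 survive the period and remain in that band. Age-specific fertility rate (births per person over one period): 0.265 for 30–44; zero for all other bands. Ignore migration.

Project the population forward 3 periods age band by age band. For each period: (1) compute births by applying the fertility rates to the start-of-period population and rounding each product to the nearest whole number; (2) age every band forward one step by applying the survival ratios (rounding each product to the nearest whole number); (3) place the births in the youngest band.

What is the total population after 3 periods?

— Period 1 —
Births: 14800 × 0.265 = 3922
15–29: 7000 × 0.951 = 6657
30–44: 17900 × 0.96 = 17184
45–59: 14800 × 0.956 = 14149
60+: 8600 × 0.931 + 10300 × 0.361 = 8007 + 3718 = 11725
Population now: 0–14=3922, 15–29=6657, 30–44=17184, 45–59=14149, 60+=11725
— Period 2 —
Births: 17184 × 0.265 = 4554
15–29: 3922 × 0.951 = 3730
30–44: 6657 × 0.96 = 6391
45–59: 17184 × 0.956 = 16428
60+: 14149 × 0.931 + 11725 × 0.361 = 13173 + 4233 = 17406
Population now: 0–14=4554, 15–29=3730, 30–44=6391, 45–59=16428, 60+=17406
— Period 3 —
Births: 6391 × 0.265 = 1694
15–29: 4554 × 0.951 = 4331
30–44: 3730 × 0.96 = 3581
45–59: 6391 × 0.956 = 6110
60+: 16428 × 0.931 + 17406 × 0.361 = 15294 + 6284 = 21578
Population now: 0–14=1694, 15–29=4331, 30–44=3581, 45–59=6110, 60+=21578
Total after period 3: 1694 + 4331 + 3581 + 6110 + 21578 = 37294

37294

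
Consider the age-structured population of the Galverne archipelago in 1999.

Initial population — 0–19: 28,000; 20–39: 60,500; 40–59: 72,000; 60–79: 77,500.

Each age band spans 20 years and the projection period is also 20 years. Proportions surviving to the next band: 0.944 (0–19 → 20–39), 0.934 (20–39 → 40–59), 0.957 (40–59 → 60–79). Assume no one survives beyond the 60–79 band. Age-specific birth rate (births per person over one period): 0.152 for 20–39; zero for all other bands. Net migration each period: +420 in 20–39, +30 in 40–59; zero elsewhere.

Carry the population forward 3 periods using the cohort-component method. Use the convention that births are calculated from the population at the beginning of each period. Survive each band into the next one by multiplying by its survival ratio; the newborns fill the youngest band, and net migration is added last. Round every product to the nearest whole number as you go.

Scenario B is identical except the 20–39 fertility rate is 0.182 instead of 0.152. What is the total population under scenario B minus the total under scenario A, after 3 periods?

2945

Period 1:
Births: 60500 × 0.152 = 9196
20–39: 28000 × 0.944 = 26432
40–59: 60500 × 0.934 = 56507
60–79: 72000 × 0.957 = 68904
Net migration: 20–39 + 420 → 26852; 40–59 + 30 → 56537
Giving 9196 / 26852 / 56537 / 68904.
Period 2:
Births: 26852 × 0.152 = 4082
20–39: 9196 × 0.944 = 8681
40–59: 26852 × 0.934 = 25080
60–79: 56537 × 0.957 = 54106
Net migration: 20–39 + 420 → 9101; 40–59 + 30 → 25110
Giving 4082 / 9101 / 25110 / 54106.
Period 3:
Births: 9101 × 0.152 = 1383
20–39: 4082 × 0.944 = 3853
40–59: 9101 × 0.934 = 8500
60–79: 25110 × 0.957 = 24030
Net migration: 20–39 + 420 → 4273; 40–59 + 30 → 8530
Giving 1383 / 4273 / 8530 / 24030.
Scenario A total after 3 periods: 38216
Scenario B projection —
Period 1:
Births: 60500 × 0.182 = 11011
20–39: 28000 × 0.944 = 26432
40–59: 60500 × 0.934 = 56507
60–79: 72000 × 0.957 = 68904
Net migration: 20–39 + 420 → 26852; 40–59 + 30 → 56537
Giving 11011 / 26852 / 56537 / 68904.
Period 2:
Births: 26852 × 0.182 = 4887
20–39: 11011 × 0.944 = 10394
40–59: 26852 × 0.934 = 25080
60–79: 56537 × 0.957 = 54106
Net migration: 20–39 + 420 → 10814; 40–59 + 30 → 25110
Giving 4887 / 10814 / 25110 / 54106.
Period 3:
Births: 10814 × 0.182 = 1968
20–39: 4887 × 0.944 = 4613
40–59: 10814 × 0.934 = 10100
60–79: 25110 × 0.957 = 24030
Net migration: 20–39 + 420 → 5033; 40–59 + 30 → 10130
Giving 1968 / 5033 / 10130 / 24030.
Scenario B total after 3 periods: 41161
Difference B − A = 41161 − 38216 = 2945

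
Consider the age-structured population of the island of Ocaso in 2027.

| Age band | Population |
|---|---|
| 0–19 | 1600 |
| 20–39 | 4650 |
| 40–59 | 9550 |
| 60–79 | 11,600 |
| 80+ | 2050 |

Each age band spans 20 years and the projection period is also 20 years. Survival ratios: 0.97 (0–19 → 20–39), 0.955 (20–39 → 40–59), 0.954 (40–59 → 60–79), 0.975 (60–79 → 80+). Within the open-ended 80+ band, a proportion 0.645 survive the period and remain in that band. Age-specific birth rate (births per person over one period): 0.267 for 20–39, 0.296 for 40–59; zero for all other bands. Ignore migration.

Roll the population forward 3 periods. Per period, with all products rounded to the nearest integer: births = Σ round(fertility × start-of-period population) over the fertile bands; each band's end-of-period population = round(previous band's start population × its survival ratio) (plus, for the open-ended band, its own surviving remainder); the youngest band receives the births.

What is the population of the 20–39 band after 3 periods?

1677

Numbering the groups 1..5 from youngest to oldest:
After projecting period 1:
Births: 4650 * 0.267 = 1242 ; 9550 * 0.296 = 2827 → total 4069
Group 2: 1600 * 0.97 = 1552
Group 3: 4650 * 0.955 = 4441
Group 4: 9550 * 0.954 = 9111
Group 5: 11600 * 0.975 + 2050 * 0.645 = 11310 + 1322 = 12632
Giving 4069 / 1552 / 4441 / 9111 / 12632.
After projecting period 2:
Births: 1552 * 0.267 = 414 ; 4441 * 0.296 = 1315 → total 1729
Group 2: 4069 * 0.97 = 3947
Group 3: 1552 * 0.955 = 1482
Group 4: 4441 * 0.954 = 4237
Group 5: 9111 * 0.975 + 12632 * 0.645 = 8883 + 8148 = 17031
Giving 1729 / 3947 / 1482 / 4237 / 17031.
After projecting period 3:
Births: 3947 * 0.267 = 1054 ; 1482 * 0.296 = 439 → total 1493
Group 2: 1729 * 0.97 = 1677
Group 3: 3947 * 0.955 = 3769
Group 4: 1482 * 0.954 = 1414
Group 5: 4237 * 0.975 + 17031 * 0.645 = 4131 + 10985 = 15116
Giving 1493 / 1677 / 3769 / 1414 / 15116.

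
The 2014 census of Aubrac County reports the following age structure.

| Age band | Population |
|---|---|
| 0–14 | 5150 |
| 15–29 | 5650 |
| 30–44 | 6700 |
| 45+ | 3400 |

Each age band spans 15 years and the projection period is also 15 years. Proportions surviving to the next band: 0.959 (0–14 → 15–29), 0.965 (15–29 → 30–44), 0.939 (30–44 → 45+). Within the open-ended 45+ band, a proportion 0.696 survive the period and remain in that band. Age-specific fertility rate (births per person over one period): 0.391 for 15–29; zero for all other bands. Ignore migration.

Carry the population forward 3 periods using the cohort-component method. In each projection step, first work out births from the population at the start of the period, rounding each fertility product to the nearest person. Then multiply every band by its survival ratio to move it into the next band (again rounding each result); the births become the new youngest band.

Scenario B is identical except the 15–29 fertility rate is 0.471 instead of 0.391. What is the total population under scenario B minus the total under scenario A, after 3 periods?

1172

Call the groups 1 to 4, youngest first.
[period 1]
Births: 5650 × 0.391 = 2209
Group 2: 5150 × 0.959 = 4939
Group 3: 5650 × 0.965 = 5452
Group 4: 6700 × 0.939 + 3400 × 0.696 = 6291 + 2366 = 8657
Population now: 0–14=2209, 15–29=4939, 30–44=5452, 45+=8657
[period 2]
Births: 4939 × 0.391 = 1931
Group 2: 2209 × 0.959 = 2118
Group 3: 4939 × 0.965 = 4766
Group 4: 5452 × 0.939 + 8657 × 0.696 = 5119 + 6025 = 11144
Population now: 0–14=1931, 15–29=2118, 30–44=4766, 45+=11144
[period 3]
Births: 2118 × 0.391 = 828
Group 2: 1931 × 0.959 = 1852
Group 3: 2118 × 0.965 = 2044
Group 4: 4766 × 0.939 + 11144 × 0.696 = 4475 + 7756 = 12231
Population now: 0–14=828, 15–29=1852, 30–44=2044, 45+=12231
Scenario A total after 3 periods: 16955
Scenario B projection —
[period 1]
Births: 5650 × 0.471 = 2661
Group 2: 5150 × 0.959 = 4939
Group 3: 5650 × 0.965 = 5452
Group 4: 6700 × 0.939 + 3400 × 0.696 = 6291 + 2366 = 8657
Population now: 0–14=2661, 15–29=4939, 30–44=5452, 45+=8657
[period 2]
Births: 4939 × 0.471 = 2326
Group 2: 2661 × 0.959 = 2552
Group 3: 4939 × 0.965 = 4766
Group 4: 5452 × 0.939 + 8657 × 0.696 = 5119 + 6025 = 11144
Population now: 0–14=2326, 15–29=2552, 30–44=4766, 45+=11144
[period 3]
Births: 2552 × 0.471 = 1202
Group 2: 2326 × 0.959 = 2231
Group 3: 2552 × 0.965 = 2463
Group 4: 4766 × 0.939 + 11144 × 0.696 = 4475 + 7756 = 12231
Population now: 0–14=1202, 15–29=2231, 30–44=2463, 45+=12231
Scenario B total after 3 periods: 18127
Difference B − A = 18127 − 16955 = 1172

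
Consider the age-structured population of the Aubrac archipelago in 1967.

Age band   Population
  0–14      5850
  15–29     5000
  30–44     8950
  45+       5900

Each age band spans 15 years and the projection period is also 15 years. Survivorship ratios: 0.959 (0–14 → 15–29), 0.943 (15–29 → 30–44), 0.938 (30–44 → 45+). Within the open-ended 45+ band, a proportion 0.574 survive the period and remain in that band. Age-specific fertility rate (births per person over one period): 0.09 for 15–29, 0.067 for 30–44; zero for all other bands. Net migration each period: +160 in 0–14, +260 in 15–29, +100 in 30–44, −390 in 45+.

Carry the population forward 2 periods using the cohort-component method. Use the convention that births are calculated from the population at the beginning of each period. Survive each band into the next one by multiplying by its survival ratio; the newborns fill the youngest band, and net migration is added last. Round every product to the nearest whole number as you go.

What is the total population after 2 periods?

18731

Period 1.
Births: 5000 × 0.09 = 450, 8950 × 0.067 = 600 ⇒ total 1050
15–29: 5850 × 0.959 = 5610
30–44: 5000 × 0.943 = 4715
45+: 8950 × 0.938 + 5900 × 0.574 = 8395 + 3387 = 11782
Net migration: 0–14 + 160 → 1210; 15–29 + 260 → 5870; 30–44 + 100 → 4815; 45+ − 390 → 11392
→ [1210, 5870, 4815, 11392]
Period 2.
Births: 5870 × 0.09 = 528, 4815 × 0.067 = 323 ⇒ total 851
15–29: 1210 × 0.959 = 1160
30–44: 5870 × 0.943 = 5535
45+: 4815 × 0.938 + 11392 × 0.574 = 4516 + 6539 = 11055
Net migration: 0–14 + 160 → 1011; 15–29 + 260 → 1420; 30–44 + 100 → 5635; 45+ − 390 → 10665
→ [1011, 1420, 5635, 10665]
Total after period 2: 1011 + 1420 + 5635 + 10665 = 18731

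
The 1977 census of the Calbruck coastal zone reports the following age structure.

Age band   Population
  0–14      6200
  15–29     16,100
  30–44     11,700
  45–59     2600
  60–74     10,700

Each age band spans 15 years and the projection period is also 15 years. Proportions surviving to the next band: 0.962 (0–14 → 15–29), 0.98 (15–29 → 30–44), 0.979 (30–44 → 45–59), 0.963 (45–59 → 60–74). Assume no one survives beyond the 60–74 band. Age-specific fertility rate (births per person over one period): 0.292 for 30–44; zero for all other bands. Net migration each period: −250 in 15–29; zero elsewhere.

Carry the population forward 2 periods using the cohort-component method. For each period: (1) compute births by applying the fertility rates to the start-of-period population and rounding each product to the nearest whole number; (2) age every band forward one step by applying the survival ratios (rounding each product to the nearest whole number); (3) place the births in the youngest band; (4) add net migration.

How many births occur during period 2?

4607

Numbering the bands 1..5 from youngest to oldest:
[period 1]
Births: 11700 × 0.292 = 3416
Band 2: 6200 × 0.962 = 5964
Band 3: 16100 × 0.98 = 15778
Band 4: 11700 × 0.979 = 11454
Band 5: 2600 × 0.963 = 2504
Net migration: Band 2 − 250 → 5714
Population now: 0–14=3416, 15–29=5714, 30–44=15778, 45–59=11454, 60–74=2504
[period 2]
Births: 15778 × 0.292 = 4607
Band 2: 3416 × 0.962 = 3286
Band 3: 5714 × 0.98 = 5600
Band 4: 15778 × 0.979 = 15447
Band 5: 11454 × 0.963 = 11030
Net migration: Band 2 − 250 → 3036
Population now: 0–14=4607, 15–29=3036, 30–44=5600, 45–59=15447, 60–74=11030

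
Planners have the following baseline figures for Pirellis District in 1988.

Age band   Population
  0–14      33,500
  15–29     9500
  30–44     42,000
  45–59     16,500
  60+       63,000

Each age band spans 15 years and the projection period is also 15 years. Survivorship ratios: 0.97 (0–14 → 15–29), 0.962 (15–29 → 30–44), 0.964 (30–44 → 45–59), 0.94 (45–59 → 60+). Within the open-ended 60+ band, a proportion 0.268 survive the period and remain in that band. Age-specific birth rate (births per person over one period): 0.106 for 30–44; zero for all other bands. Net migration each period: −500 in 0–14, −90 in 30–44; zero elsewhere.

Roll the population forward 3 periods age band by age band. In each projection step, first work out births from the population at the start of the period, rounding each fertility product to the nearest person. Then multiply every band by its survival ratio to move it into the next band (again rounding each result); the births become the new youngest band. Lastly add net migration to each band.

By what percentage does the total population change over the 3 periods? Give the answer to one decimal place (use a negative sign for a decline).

Call the bands 1 to 5, youngest first.
— Period 1 —
Births: 42000 × 0.106 = 4452
Band 2: 33500 × 0.97 = 32495
Band 3: 9500 × 0.962 = 9139
Band 4: 42000 × 0.964 = 40488
Band 5: 16500 × 0.94 + 63000 × 0.268 = 15510 + 16884 = 32394
Net migration: Band 1 − 500 → 3952; Band 3 − 90 → 9049
Population now: 0–14=3952, 15–29=32495, 30–44=9049, 45–59=40488, 60+=32394
— Period 2 —
Births: 9049 × 0.106 = 959
Band 2: 3952 × 0.97 = 3833
Band 3: 32495 × 0.962 = 31260
Band 4: 9049 × 0.964 = 8723
Band 5: 40488 × 0.94 + 32394 × 0.268 = 38059 + 8682 = 46741
Net migration: Band 1 − 500 → 459; Band 3 − 90 → 31170
Population now: 0–14=459, 15–29=3833, 30–44=31170, 45–59=8723, 60+=46741
— Period 3 —
Births: 31170 × 0.106 = 3304
Band 2: 459 × 0.97 = 445
Band 3: 3833 × 0.962 = 3687
Band 4: 31170 × 0.964 = 30048
Band 5: 8723 × 0.94 + 46741 × 0.268 = 8200 + 12527 = 20727
Net migration: Band 1 − 500 → 2804; Band 3 − 90 → 3597
Population now: 0–14=2804, 15–29=445, 30–44=3597, 45–59=30048, 60+=20727
Total: 164500 → 57621; change = -106879; percentage change = -65.0%

-65.0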